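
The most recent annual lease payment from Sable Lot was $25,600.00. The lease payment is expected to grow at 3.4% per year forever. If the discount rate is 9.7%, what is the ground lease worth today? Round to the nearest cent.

D₁ = D₀ × (1 + g) = $25,600.00 × 1.034 = $26,470.4000
Growing perpetuity: P = D₁ / (r − g) = $26,470.4000 / (0.097 − 0.034) = $420,165.08

$420165.08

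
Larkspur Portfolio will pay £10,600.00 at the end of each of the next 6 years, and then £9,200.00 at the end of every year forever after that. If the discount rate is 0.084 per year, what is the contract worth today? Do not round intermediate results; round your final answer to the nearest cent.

£115918.05

PV of 6-year annuity: £10,600.00 × [1 − (1+0.084)^−6] / 0.084 = 48413.53021
Perpetuity value at year 6: £9,200.00 / 0.084 = 109523.80952
PV of perpetuity: 109523.80952 / (1+0.084)^6 = 67504.51916
Total PV = 48413.53021 + 67504.51916 = 115918.04936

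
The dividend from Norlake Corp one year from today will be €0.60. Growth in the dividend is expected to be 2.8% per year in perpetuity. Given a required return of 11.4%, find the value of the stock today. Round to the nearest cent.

Growing perpetuity: P = D₁ / (r − g) = €0.6000 / (0.114 − 0.028) = €6.98

€6.98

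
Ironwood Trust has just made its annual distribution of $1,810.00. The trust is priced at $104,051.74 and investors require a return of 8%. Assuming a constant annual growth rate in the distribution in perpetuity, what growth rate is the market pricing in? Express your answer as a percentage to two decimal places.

6.15%

P = D₀(1+g)/(r−g) ⇒ P(r−g) = D₀(1+g) ⇒ g(P+D₀) = P·r − D₀
g = (P·r − D₀)/(P + D₀) = ($104,051.74×0.08 − $1,810.00) / ($104,051.74 + $1,810.00) = 0.061534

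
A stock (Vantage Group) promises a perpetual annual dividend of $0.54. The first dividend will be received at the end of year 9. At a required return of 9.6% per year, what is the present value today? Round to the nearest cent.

$2.70

Value at end of year 8: C / r = $0.54 / 0.096 = $5.6250
Discount to today: PV = $5.6250 / (1 + 0.096)^8 = $5.6250 / 2.082018 = $2.70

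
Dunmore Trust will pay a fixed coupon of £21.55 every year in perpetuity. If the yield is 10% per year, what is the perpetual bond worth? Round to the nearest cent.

Level perpetuity: PV = C / r = £21.55 / 0.1 = £215.50

£215.50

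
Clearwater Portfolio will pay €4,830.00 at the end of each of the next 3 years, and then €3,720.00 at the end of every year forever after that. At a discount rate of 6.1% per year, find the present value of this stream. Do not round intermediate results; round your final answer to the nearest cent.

PV of 3-year annuity: €4,830.00 × [1 − (1+0.061)^−3] / 0.061 = 12886.79801
Perpetuity value at year 3: €3,720.00 / 0.061 = 60983.60656
PV of perpetuity: 60983.60656 / (1+0.061)^3 = 51058.37082
Total PV = 12886.79801 + 51058.37082 = 63945.16883

€63945.17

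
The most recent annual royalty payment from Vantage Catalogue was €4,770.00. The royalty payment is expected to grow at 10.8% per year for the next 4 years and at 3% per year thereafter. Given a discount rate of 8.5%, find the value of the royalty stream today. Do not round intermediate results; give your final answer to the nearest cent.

€117260.62

D_1 = 5285.16000
D_2 = 5855.95728
D_3 = 6488.40067
D_4 = 7189.14794
Terminal value at year 4: TV = D_4×(1+g_2)/(r−g_2) = 7404.82238/0.055 = 134633.13412
P_0 = D_1/(1+r)^1 + D_2/(1+r)^2 + D_3/(1+r)^3 + D_4/(1+r)^4 + TV/(1+r)^4
    = 4871.11521 + 4974.37387 + 5079.82143 + 5187.50428 + 97147.80739 = 117260.62217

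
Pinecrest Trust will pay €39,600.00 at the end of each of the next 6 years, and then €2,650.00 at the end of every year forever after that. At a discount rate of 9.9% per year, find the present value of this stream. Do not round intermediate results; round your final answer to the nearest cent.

€188167.26

PV of 6-year annuity: €39,600.00 × [1 − (1+0.099)^−6] / 0.099 = 172974.92031
Perpetuity value at year 6: €2,650.00 / 0.099 = 26767.67677
PV of perpetuity: 26767.67677 / (1+0.099)^6 = 15192.33488
Total PV = 172974.92031 + 15192.33488 = 188167.25519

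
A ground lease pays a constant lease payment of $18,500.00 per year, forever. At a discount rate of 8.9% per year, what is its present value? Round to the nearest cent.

$207865.17

Level perpetuity: PV = C / r = $18,500.00 / 0.089 = $207,865.17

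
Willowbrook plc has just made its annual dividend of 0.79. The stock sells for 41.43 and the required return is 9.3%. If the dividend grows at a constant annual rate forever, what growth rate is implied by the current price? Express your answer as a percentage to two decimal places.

7.25%

P = D₀(1+g)/(r−g) ⇒ P(r−g) = D₀(1+g) ⇒ g(P+D₀) = P·r − D₀
g = (P·r − D₀)/(P + D₀) = (41.43×0.093 − 0.79) / (41.43 + 0.79) = 0.072548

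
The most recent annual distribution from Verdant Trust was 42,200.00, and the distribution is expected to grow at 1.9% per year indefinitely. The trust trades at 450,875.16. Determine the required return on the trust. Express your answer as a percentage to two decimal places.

11.44%

D₁ = 42,200.00 × 1.019 = 43,001.8000
P = D₁/(r − g) ⇒ r = D₁/P + g = 43,001.8000/450,875.16 + 0.019 = 0.095374 + 0.019 = 0.114374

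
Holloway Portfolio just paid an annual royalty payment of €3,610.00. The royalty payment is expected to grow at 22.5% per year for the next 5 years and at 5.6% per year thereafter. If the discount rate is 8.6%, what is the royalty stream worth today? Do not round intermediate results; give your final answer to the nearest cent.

D_1 = 4422.25000
D_2 = 5417.25625
D_3 = 6636.13891
D_4 = 8129.27016
D_5 = 9958.35595
Terminal value at year 5: TV = D_5×(1+g_2)/(r−g_2) = 10516.02388/0.03 = 350534.12931
P_0 = D_1/(1+r)^1 + D_2/(1+r)^2 + D_3/(1+r)^3 + D_4/(1+r)^4 + D_5/(1+r)^5 + TV/(1+r)^5
    = 4072.05341 + 4593.24625 + 5181.14793 + 5844.29670 + 6592.32362 + 232049.79155 = 258332.85945

€258332.86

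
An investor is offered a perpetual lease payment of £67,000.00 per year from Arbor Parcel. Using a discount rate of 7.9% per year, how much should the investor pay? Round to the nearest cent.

£848101.27

Level perpetuity: PV = C / r = £67,000.00 / 0.079 = £848,101.27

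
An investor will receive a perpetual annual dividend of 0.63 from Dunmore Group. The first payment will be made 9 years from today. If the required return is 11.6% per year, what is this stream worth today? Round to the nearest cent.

Value at end of year 8: C / r = 0.63 / 0.116 = 5.4310
Discount to today: PV = 5.4310 / (1 + 0.116)^8 = 5.4310 / 2.406099 = 2.26

2.26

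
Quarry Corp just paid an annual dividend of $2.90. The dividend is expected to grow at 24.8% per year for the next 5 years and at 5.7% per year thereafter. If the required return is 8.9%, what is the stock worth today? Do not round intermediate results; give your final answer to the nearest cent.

D_1 = 3.61920
D_2 = 4.51676
D_3 = 5.63692
D_4 = 7.03487
D_5 = 8.77952
Terminal value at year 5: TV = D_5×(1+g_2)/(r−g_2) = 9.27996/0.032 = 289.99862
P_0 = D_1/(1+r)^1 + D_2/(1+r)^2 + D_3/(1+r)^3 + D_4/(1+r)^4 + D_5/(1+r)^5 + TV/(1+r)^5
    = 3.32342 + 3.80865 + 4.36474 + 5.00201 + 5.73233 + 189.34617 = 211.57733

$211.58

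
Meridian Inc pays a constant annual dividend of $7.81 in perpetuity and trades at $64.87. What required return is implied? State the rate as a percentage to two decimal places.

P = C/r ⇒ r = C/P = $7.81/$64.87 = 0.120395

12.04%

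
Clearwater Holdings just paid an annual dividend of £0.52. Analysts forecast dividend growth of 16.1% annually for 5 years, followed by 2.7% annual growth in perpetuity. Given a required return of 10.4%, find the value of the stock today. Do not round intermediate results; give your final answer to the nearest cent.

D_1 = 0.60372
D_2 = 0.70092
D_3 = 0.81377
D_4 = 0.94478
D_5 = 1.09689
Terminal value at year 5: TV = D_5×(1+g_2)/(r−g_2) = 1.12651/0.077 = 14.62999
P_0 = D_1/(1+r)^1 + D_2/(1+r)^2 + D_3/(1+r)^3 + D_4/(1+r)^4 + D_5/(1+r)^5 + TV/(1+r)^5
    = 0.54685 + 0.57508 + 0.60477 + 0.63600 + 0.66884 + 8.92070 = 11.95223

£11.95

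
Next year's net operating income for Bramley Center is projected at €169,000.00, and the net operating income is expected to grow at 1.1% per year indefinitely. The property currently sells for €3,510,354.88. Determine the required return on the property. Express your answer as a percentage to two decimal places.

5.91%

P = D₁/(r − g) ⇒ r = D₁/P + g = €169,000.0000/€3,510,354.88 + 0.011 = 0.048143 + 0.011 = 0.059143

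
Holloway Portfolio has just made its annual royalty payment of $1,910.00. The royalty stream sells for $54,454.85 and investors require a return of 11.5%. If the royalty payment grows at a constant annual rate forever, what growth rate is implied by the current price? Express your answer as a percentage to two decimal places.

P = D₀(1+g)/(r−g) ⇒ P(r−g) = D₀(1+g) ⇒ g(P+D₀) = P·r − D₀
g = (P·r − D₀)/(P + D₀) = ($54,454.85×0.115 − $1,910.00) / ($54,454.85 + $1,910.00) = 0.077217

7.72%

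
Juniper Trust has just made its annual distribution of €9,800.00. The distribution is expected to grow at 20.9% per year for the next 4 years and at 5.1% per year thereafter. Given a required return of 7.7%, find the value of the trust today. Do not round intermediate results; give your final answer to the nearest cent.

€681844.03

D_1 = 11848.20000
D_2 = 14324.47380
D_3 = 17318.28882
D_4 = 20937.81119
Terminal value at year 4: TV = D_4×(1+g_2)/(r−g_2) = 22005.63956/0.026 = 846370.75227
P_0 = D_1/(1+r)^1 + D_2/(1+r)^2 + D_3/(1+r)^3 + D_4/(1+r)^4 + TV/(1+r)^4
    = 11001.11421 + 12349.44018 + 13863.02059 + 15562.10947 + 629068.34813 = 681844.03258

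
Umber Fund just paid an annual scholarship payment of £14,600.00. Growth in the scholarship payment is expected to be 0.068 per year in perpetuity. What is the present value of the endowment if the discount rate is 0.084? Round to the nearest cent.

£974550.00

D₁ = D₀ × (1 + g) = £14,600.00 × 1.068 = £15,592.8000
Growing perpetuity: P = D₁ / (r − g) = £15,592.8000 / (0.084 − 0.068) = £974,550.00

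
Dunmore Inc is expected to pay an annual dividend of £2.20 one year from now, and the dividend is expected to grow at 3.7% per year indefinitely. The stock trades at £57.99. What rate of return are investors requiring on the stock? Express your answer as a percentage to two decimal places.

7.49%

P = D₁/(r − g) ⇒ r = D₁/P + g = £2.2000/£57.99 + 0.037 = 0.037938 + 0.037 = 0.074938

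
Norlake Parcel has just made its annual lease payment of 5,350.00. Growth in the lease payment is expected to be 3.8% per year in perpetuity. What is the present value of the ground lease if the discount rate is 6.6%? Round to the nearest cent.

D₁ = D₀ × (1 + g) = 5,350.00 × 1.038 = 5,553.3000
Growing perpetuity: P = D₁ / (r − g) = 5,553.3000 / (0.066 − 0.038) = 198,332.14

198332.14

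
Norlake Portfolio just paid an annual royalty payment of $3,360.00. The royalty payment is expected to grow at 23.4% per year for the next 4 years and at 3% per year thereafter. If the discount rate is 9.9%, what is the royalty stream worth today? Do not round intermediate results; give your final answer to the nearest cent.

D_1 = 4146.24000
D_2 = 5116.46016
D_3 = 6313.71184
D_4 = 7791.12041
Terminal value at year 4: TV = D_4×(1+g_2)/(r−g_2) = 8024.85402/0.069 = 116302.23217
P_0 = D_1/(1+r)^1 + D_2/(1+r)^2 + D_3/(1+r)^3 + D_4/(1+r)^4 + TV/(1+r)^4
    = 3772.73885 + 4236.17811 + 4756.54576 + 5340.83482 + 79725.50529 = 97831.80284

$97831.80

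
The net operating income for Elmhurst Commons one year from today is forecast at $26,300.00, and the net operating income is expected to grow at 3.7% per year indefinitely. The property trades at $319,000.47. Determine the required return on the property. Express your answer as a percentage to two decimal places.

11.94%

P = D₁/(r − g) ⇒ r = D₁/P + g = $26,300.0000/$319,000.47 + 0.037 = 0.082445 + 0.037 = 0.119445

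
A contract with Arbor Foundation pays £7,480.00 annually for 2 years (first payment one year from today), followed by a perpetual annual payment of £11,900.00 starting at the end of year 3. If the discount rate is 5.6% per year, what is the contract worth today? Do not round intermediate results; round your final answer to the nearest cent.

PV of 2-year annuity: £7,480.00 × [1 − (1+0.056)^−2] / 0.056 = 13791.03535
Perpetuity value at year 2: £11,900.00 / 0.056 = 212500.00000
PV of perpetuity: 212500.00000 / (1+0.056)^2 = 190559.71648
Total PV = 13791.03535 + 190559.71648 = 204350.75184

£204350.75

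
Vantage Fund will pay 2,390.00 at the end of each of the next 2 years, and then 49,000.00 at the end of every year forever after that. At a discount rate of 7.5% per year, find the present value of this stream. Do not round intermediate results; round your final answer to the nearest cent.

PV of 2-year annuity: 2,390.00 × [1 − (1+0.075)^−2] / 0.075 = 4291.40076
Perpetuity value at year 2: 49,000.00 / 0.075 = 653333.33333
PV of perpetuity: 653333.33333 / (1+0.075)^2 = 565350.63999
Total PV = 4291.40076 + 565350.63999 = 569642.04074

569642.04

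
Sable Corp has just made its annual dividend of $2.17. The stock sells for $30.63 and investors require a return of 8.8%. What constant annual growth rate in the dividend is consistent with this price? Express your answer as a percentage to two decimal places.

P = D₀(1+g)/(r−g) ⇒ P(r−g) = D₀(1+g) ⇒ g(P+D₀) = P·r − D₀
g = (P·r − D₀)/(P + D₀) = ($30.63×0.088 − $2.17) / ($30.63 + $2.17) = 0.016020

1.60%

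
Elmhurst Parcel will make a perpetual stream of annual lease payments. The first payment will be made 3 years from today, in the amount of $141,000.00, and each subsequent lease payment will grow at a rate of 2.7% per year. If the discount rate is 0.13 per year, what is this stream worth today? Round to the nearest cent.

$1072074.59

Value at end of year 2: C₁ / (r − g) = $141,000.00 / (0.13 − 0.027) = $1,368,932.0388
Discount to today: PV = $1,368,932.0388 / (1 + 0.13)^2 = $1,368,932.0388 / 1.276900 = $1,072,074.59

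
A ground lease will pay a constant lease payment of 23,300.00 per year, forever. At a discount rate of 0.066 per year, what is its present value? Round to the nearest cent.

Level perpetuity: PV = C / r = 23,300.00 / 0.066 = 353,030.30

353030.30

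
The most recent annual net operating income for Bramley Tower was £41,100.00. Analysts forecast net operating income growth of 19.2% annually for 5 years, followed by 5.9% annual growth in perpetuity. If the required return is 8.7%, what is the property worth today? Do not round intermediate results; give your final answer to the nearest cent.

£2738278.40

D_1 = 48991.20000
D_2 = 58397.51040
D_3 = 69609.83240
D_4 = 82974.92022
D_5 = 98906.10490
Terminal value at year 5: TV = D_5×(1+g_2)/(r−g_2) = 104741.56509/0.028 = 3740770.18170
P_0 = D_1/(1+r)^1 + D_2/(1+r)^2 + D_3/(1+r)^3 + D_4/(1+r)^4 + D_5/(1+r)^5 + TV/(1+r)^5
    = 45070.10120 + 49423.69883 + 54197.83717 + 59433.13883 + 65174.15040 + 2464979.47396 = 2738278.40038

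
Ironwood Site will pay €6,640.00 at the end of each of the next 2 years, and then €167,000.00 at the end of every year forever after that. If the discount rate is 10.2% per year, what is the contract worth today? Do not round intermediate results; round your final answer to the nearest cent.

PV of 2-year annuity: €6,640.00 × [1 − (1+0.102)^−2] / 0.102 = 11493.11102
Perpetuity value at year 2: €167,000.00 / 0.102 = 1637254.90196
PV of perpetuity: 1637254.90196 / (1+0.102)^2 = 1348196.23615
Total PV = 11493.11102 + 1348196.23615 = 1359689.34717

€1359689.35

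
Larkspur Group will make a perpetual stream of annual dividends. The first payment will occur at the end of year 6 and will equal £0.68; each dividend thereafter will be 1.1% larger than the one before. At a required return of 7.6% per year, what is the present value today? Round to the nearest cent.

Value at end of year 5: C₁ / (r − g) = £0.68 / (0.076 − 0.011) = £10.4615
Discount to today: PV = £10.4615 / (1 + 0.076)^5 = £10.4615 / 1.442319 = £7.25

£7.25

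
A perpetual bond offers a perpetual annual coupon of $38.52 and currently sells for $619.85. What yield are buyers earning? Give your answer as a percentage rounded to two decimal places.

6.21%

P = C/r ⇒ r = C/P = $38.52/$619.85 = 0.062144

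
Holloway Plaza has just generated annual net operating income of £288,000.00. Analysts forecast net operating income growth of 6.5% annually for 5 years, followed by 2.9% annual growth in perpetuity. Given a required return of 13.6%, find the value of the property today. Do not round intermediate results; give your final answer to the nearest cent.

D_1 = 306720.00000
D_2 = 326656.80000
D_3 = 347889.49200
D_4 = 370502.30898
D_5 = 394584.95906
Terminal value at year 5: TV = D_5×(1+g_2)/(r−g_2) = 406027.92288/0.107 = 3794653.48483
P_0 = D_1/(1+r)^1 + D_2/(1+r)^2 + D_3/(1+r)^3 + D_4/(1+r)^4 + D_5/(1+r)^5 + TV/(1+r)^5
    = 270000.00000 + 253125.00000 + 237304.68750 + 222473.14453 + 208568.57300 + 2005766.93098 = 3197238.33601

£3197238.34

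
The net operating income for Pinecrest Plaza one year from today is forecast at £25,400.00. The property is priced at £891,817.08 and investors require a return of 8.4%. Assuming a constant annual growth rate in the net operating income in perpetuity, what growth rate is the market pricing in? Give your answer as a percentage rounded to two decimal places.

P = D₁/(r−g) ⇒ g = r − D₁/P = 0.084 − £25,400.00/£891,817.08 = 0.055519

5.55%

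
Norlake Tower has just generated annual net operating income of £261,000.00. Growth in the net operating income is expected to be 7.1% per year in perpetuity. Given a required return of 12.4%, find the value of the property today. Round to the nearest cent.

D₁ = D₀ × (1 + g) = £261,000.00 × 1.071 = £279,531.0000
Growing perpetuity: P = D₁ / (r − g) = £279,531.0000 / (0.124 − 0.071) = £5,274,169.81

£5274169.81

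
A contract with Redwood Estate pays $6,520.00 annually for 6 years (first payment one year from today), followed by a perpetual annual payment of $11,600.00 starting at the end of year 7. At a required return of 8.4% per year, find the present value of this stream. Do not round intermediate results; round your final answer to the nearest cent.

$114893.28

PV of 6-year annuity: $6,520.00 × [1 − (1+0.084)^−6] / 0.084 = 29778.88839
Perpetuity value at year 6: $11,600.00 / 0.084 = 138095.23810
PV of perpetuity: 138095.23810 / (1+0.084)^6 = 85114.39372
Total PV = 29778.88839 + 85114.39372 = 114893.28211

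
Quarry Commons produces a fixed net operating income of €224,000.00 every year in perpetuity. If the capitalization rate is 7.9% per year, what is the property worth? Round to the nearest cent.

€2835443.04

Level perpetuity: PV = C / r = €224,000.00 / 0.079 = €2,835,443.04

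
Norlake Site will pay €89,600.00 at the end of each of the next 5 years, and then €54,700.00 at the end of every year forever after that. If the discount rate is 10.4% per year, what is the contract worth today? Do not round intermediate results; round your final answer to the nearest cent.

PV of 5-year annuity: €89,600.00 × [1 − (1+0.104)^−5] / 0.104 = 336211.96863
Perpetuity value at year 5: €54,700.00 / 0.104 = 525961.53846
PV of perpetuity: 525961.53846 / (1+0.104)^5 = 320707.13350
Total PV = 336211.96863 + 320707.13350 = 656919.10214

€656919.10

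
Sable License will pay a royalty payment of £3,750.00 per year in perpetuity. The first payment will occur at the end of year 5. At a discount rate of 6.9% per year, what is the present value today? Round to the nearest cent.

Value at end of year 4: C / r = £3,750.00 / 0.069 = £54,347.8261
Discount to today: PV = £54,347.8261 / (1 + 0.069)^4 = £54,347.8261 / 1.305903 = £41,617.06

£41617.06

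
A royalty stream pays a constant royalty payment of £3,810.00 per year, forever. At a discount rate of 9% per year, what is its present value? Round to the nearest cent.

£42333.33

Level perpetuity: PV = C / r = £3,810.00 / 0.09 = £42,333.33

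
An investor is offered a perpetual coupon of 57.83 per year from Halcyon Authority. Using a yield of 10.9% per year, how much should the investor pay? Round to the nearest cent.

530.55

Level perpetuity: PV = C / r = 57.83 / 0.109 = 530.55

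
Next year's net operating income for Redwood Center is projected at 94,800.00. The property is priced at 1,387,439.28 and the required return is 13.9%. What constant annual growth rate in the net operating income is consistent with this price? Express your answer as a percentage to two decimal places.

P = D₁/(r−g) ⇒ g = r − D₁/P = 0.139 − 94,800.00/1,387,439.28 = 0.070673

7.07%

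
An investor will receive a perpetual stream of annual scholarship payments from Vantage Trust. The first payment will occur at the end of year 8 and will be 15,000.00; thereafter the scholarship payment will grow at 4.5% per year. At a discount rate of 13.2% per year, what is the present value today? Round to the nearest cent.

72384.74

Value at end of year 7: C₁ / (r − g) = 15,000.00 / (0.132 − 0.045) = 172,413.7931
Discount to today: PV = 172,413.7931 / (1 + 0.132)^7 = 172,413.7931 / 2.381908 = 72,384.74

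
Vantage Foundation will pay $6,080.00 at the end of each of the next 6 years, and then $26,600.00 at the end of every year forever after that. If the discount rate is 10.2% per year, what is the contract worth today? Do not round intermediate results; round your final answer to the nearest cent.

PV of 6-year annuity: $6,080.00 × [1 − (1+0.102)^−6] / 0.102 = 26325.50409
Perpetuity value at year 6: $26,600.00 / 0.102 = 260784.31373
PV of perpetuity: 260784.31373 / (1+0.102)^6 = 145610.23332
Total PV = 26325.50409 + 145610.23332 = 171935.73741

$171935.74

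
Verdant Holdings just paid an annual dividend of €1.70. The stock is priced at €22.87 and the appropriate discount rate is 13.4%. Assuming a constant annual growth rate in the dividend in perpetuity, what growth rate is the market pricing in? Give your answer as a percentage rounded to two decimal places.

5.55%

P = D₀(1+g)/(r−g) ⇒ P(r−g) = D₀(1+g) ⇒ g(P+D₀) = P·r − D₀
g = (P·r − D₀)/(P + D₀) = (€22.87×0.134 − €1.70) / (€22.87 + €1.70) = 0.055538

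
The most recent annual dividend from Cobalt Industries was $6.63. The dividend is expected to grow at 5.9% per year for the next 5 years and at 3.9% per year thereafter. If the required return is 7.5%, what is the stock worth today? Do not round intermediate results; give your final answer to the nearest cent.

$209.23

D_1 = 7.02117
D_2 = 7.43542
D_3 = 7.87411
D_4 = 8.33868
D_5 = 8.83066
Terminal value at year 5: TV = D_5×(1+g_2)/(r−g_2) = 9.17506/0.036 = 254.86276
P_0 = D_1/(1+r)^1 + D_2/(1+r)^2 + D_3/(1+r)^3 + D_4/(1+r)^4 + D_5/(1+r)^5 + TV/(1+r)^5
    = 6.53132 + 6.43411 + 6.33835 + 6.24401 + 6.15107 + 177.52685 = 209.22572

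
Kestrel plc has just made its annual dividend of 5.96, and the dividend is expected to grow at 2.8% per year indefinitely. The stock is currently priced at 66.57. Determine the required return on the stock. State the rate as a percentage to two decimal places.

12.00%

D₁ = 5.96 × 1.028 = 6.1269
P = D₁/(r − g) ⇒ r = D₁/P + g = 6.1269/66.57 + 0.028 = 0.092037 + 0.028 = 0.120037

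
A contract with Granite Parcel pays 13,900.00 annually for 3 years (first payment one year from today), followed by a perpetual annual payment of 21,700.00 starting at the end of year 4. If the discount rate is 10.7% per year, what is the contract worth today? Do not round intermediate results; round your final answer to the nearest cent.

PV of 3-year annuity: 13,900.00 × [1 − (1+0.107)^−3] / 0.107 = 34145.65510
Perpetuity value at year 3: 21,700.00 / 0.107 = 202803.73832
PV of perpetuity: 202803.73832 / (1+0.107)^3 = 149497.21201
Total PV = 34145.65510 + 149497.21201 = 183642.86711

183642.87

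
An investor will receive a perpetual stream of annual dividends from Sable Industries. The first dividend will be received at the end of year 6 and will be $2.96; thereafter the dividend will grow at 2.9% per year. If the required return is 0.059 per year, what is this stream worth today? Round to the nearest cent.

$74.08

Value at end of year 5: C₁ / (r − g) = $2.96 / (0.059 − 0.029) = $98.6667
Discount to today: PV = $98.6667 / (1 + 0.059)^5 = $98.6667 / 1.331925 = $74.08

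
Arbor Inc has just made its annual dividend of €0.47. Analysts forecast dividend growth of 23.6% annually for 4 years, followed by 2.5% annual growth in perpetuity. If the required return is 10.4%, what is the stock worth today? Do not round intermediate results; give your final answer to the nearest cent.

D_1 = 0.58092
D_2 = 0.71802
D_3 = 0.88747
D_4 = 1.09691
Terminal value at year 4: TV = D_4×(1+g_2)/(r−g_2) = 1.12433/0.079 = 14.23208
P_0 = D_1/(1+r)^1 + D_2/(1+r)^2 + D_3/(1+r)^3 + D_4/(1+r)^4 + TV/(1+r)^4
    = 0.52620 + 0.58911 + 0.65955 + 0.73841 + 9.58059 = 12.09385

€12.09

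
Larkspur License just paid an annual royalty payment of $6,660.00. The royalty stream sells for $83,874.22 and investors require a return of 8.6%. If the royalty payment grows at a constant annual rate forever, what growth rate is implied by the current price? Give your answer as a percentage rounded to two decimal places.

0.61%

P = D₀(1+g)/(r−g) ⇒ P(r−g) = D₀(1+g) ⇒ g(P+D₀) = P·r − D₀
g = (P·r − D₀)/(P + D₀) = ($83,874.22×0.086 − $6,660.00) / ($83,874.22 + $6,660.00) = 0.006110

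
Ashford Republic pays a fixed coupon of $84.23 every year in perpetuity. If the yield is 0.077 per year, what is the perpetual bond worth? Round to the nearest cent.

Level perpetuity: PV = C / r = $84.23 / 0.077 = $1,093.90

$1093.90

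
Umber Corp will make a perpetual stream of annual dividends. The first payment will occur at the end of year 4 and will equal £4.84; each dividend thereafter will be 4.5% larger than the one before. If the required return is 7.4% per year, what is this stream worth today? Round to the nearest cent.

Value at end of year 3: C₁ / (r − g) = £4.84 / (0.074 − 0.045) = £166.8966
Discount to today: PV = £166.8966 / (1 + 0.074)^3 = £166.8966 / 1.238833 = £134.72

£134.72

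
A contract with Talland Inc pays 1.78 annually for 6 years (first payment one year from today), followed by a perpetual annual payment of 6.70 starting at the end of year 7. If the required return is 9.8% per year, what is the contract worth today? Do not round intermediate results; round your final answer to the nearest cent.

46.81

PV of 6-year annuity: 1.78 × [1 − (1+0.098)^−6] / 0.098 = 7.79801
Perpetuity value at year 6: 6.70 / 0.098 = 68.36735
PV of perpetuity: 68.36735 / (1+0.098)^6 = 39.01528
Total PV = 7.79801 + 39.01528 = 46.81329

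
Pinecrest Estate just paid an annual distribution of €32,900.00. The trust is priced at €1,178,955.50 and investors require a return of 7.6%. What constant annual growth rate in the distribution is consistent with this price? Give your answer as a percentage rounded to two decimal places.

4.68%

P = D₀(1+g)/(r−g) ⇒ P(r−g) = D₀(1+g) ⇒ g(P+D₀) = P·r − D₀
g = (P·r − D₀)/(P + D₀) = (€1,178,955.50×0.076 − €32,900.00) / (€1,178,955.50 + €32,900.00) = 0.046788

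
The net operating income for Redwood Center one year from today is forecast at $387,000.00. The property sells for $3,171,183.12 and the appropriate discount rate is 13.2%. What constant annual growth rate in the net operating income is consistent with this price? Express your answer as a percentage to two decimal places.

1.00%

P = D₁/(r−g) ⇒ g = r − D₁/P = 0.132 − $387,000.00/$3,171,183.12 = 0.009964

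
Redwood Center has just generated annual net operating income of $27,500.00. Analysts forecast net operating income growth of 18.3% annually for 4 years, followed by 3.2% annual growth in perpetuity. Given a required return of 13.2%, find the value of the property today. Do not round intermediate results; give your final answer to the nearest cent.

$461465.90

D_1 = 32532.50000
D_2 = 38485.94750
D_3 = 45528.87589
D_4 = 53860.66018
Terminal value at year 4: TV = D_4×(1+g_2)/(r−g_2) = 55584.20131/0.1 = 555842.01307
P_0 = D_1/(1+r)^1 + D_2/(1+r)^2 + D_3/(1+r)^3 + D_4/(1+r)^4 + TV/(1+r)^4
    = 28738.95760 + 30033.73396 + 31386.84388 + 32800.91547 + 338505.44760 = 461465.89850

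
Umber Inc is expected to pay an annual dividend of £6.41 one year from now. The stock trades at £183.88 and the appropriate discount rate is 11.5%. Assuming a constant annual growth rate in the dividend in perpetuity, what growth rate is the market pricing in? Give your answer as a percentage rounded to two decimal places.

P = D₁/(r−g) ⇒ g = r − D₁/P = 0.115 − £6.41/£183.88 = 0.080140

8.01%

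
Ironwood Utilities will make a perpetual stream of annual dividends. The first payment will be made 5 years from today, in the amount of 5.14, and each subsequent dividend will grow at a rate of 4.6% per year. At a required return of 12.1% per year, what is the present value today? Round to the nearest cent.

Value at end of year 4: C₁ / (r − g) = 5.14 / (0.121 − 0.046) = 68.5333
Discount to today: PV = 68.5333 / (1 + 0.121)^4 = 68.5333 / 1.579147 = 43.40

43.40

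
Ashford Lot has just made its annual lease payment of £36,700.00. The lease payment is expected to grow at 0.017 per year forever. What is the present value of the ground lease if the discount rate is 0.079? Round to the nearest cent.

£601998.39

D₁ = D₀ × (1 + g) = £36,700.00 × 1.017 = £37,323.9000
Growing perpetuity: P = D₁ / (r − g) = £37,323.9000 / (0.079 − 0.017) = £601,998.39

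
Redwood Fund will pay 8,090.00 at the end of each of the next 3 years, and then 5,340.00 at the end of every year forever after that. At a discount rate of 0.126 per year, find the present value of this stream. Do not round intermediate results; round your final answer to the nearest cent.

48918.48

PV of 3-year annuity: 8,090.00 × [1 − (1+0.126)^−3] / 0.126 = 19232.21568
Perpetuity value at year 3: 5,340.00 / 0.126 = 42380.95238
PV of perpetuity: 42380.95238 / (1+0.126)^3 = 29686.26366
Total PV = 19232.21568 + 29686.26366 = 48918.47934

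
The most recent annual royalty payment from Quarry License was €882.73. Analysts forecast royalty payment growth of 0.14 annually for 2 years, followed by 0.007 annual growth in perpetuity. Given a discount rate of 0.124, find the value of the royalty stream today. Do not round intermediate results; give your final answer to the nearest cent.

D_1 = 1006.31220
D_2 = 1147.19591
Terminal value at year 2: TV = D_2×(1+g_2)/(r−g_2) = 1155.22628/0.117 = 9873.72888
P_0 = D_1/(1+r)^1 + D_2/(1+r)^2 + TV/(1+r)^2
    = 895.29555 + 908.03997 + 7815.35258 = 9618.68811

€9618.69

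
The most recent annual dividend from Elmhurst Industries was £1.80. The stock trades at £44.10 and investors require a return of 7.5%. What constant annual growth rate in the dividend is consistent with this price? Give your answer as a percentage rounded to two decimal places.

P = D₀(1+g)/(r−g) ⇒ P(r−g) = D₀(1+g) ⇒ g(P+D₀) = P·r − D₀
g = (P·r − D₀)/(P + D₀) = (£44.10×0.075 − £1.80) / (£44.10 + £1.80) = 0.032843

3.28%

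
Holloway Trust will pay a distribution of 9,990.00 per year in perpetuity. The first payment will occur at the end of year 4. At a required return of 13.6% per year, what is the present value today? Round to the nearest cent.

Value at end of year 3: C / r = 9,990.00 / 0.136 = 73,455.8824
Discount to today: PV = 73,455.8824 / (1 + 0.136)^3 = 73,455.8824 / 1.466003 = 50,106.21

50106.21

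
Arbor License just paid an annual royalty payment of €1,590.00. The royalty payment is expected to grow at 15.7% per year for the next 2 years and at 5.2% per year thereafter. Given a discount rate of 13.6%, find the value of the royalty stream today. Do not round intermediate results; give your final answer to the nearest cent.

D_1 = 1839.63000
D_2 = 2128.45191
Terminal value at year 2: TV = D_2×(1+g_2)/(r−g_2) = 2239.13141/0.084 = 26656.32630
P_0 = D_1/(1+r)^1 + D_2/(1+r)^2 + TV/(1+r)^2
    = 1619.39261 + 1649.32856 + 20655.87673 = 23924.59790

€23924.60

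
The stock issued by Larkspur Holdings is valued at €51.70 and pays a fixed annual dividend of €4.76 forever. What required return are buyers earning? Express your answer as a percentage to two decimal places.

P = C/r ⇒ r = C/P = €4.76/€51.70 = 0.092070

9.21%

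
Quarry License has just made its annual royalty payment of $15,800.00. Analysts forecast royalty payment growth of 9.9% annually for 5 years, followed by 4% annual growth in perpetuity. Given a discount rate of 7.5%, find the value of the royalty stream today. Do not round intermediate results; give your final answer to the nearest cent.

D_1 = 17364.20000
D_2 = 19083.25580
D_3 = 20972.49812
D_4 = 23048.77544
D_5 = 25330.60421
Terminal value at year 5: TV = D_5×(1+g_2)/(r−g_2) = 26343.82838/0.035 = 752680.81072
P_0 = D_1/(1+r)^1 + D_2/(1+r)^2 + D_3/(1+r)^3 + D_4/(1+r)^4 + D_5/(1+r)^5 + TV/(1+r)^5
    = 16152.74419 + 16513.36359 + 16882.03403 + 17258.93526 + 17644.25102 + 524286.31611 = 608737.64420

$608737.64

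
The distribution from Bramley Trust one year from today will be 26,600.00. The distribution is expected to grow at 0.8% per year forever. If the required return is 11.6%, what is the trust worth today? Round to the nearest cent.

Growing perpetuity: P = D₁ / (r − g) = 26,600.0000 / (0.116 − 0.008) = 246,296.30

246296.30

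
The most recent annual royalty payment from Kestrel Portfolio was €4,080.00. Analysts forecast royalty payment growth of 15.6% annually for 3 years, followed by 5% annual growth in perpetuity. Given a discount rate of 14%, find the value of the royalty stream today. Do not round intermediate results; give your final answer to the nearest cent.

€62219.28

D_1 = 4716.48000
D_2 = 5452.25088
D_3 = 6302.80202
Terminal value at year 3: TV = D_3×(1+g_2)/(r−g_2) = 6617.94212/0.09 = 73532.69020
P_0 = D_1/(1+r)^1 + D_2/(1+r)^2 + D_3/(1+r)^3 + TV/(1+r)^3
    = 4137.26316 + 4195.33001 + 4254.21183 + 49632.47140 = 62219.27640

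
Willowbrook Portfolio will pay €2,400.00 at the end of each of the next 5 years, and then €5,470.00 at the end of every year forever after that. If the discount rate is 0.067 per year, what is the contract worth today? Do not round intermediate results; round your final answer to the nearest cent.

PV of 5-year annuity: €2,400.00 × [1 − (1+0.067)^−5] / 0.067 = 9920.02613
Perpetuity value at year 5: €5,470.00 / 0.067 = 81641.79104
PV of perpetuity: 81641.79104 / (1+0.067)^5 = 59032.39815
Total PV = 9920.02613 + 59032.39815 = 68952.42428

€68952.42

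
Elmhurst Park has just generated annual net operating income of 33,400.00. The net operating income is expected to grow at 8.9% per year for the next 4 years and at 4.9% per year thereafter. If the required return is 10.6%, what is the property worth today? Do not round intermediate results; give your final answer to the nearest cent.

D_1 = 36372.60000
D_2 = 39609.76140
D_3 = 43135.03016
D_4 = 46974.04785
Terminal value at year 4: TV = D_4×(1+g_2)/(r−g_2) = 49275.77619/0.057 = 864487.30165
P_0 = D_1/(1+r)^1 + D_2/(1+r)^2 + D_3/(1+r)^3 + D_4/(1+r)^4 + TV/(1+r)^4
    = 32886.61844 + 32381.12793 + 31883.40715 + 31393.33670 + 577747.54734 = 706292.03756

706292.04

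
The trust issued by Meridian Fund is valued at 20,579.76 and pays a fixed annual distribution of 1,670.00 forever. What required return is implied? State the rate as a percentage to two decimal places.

P = C/r ⇒ r = C/P = 1,670.00/20,579.76 = 0.081148

8.11%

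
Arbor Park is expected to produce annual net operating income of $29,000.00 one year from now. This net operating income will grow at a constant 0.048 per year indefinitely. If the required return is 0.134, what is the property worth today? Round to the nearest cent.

$337209.30

Growing perpetuity: P = D₁ / (r − g) = $29,000.0000 / (0.134 − 0.048) = $337,209.30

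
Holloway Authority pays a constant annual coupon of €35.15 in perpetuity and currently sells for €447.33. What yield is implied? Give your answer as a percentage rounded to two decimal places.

P = C/r ⇒ r = C/P = €35.15/€447.33 = 0.078577

7.86%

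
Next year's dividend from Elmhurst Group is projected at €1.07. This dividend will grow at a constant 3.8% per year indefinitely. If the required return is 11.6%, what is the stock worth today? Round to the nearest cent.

€13.72

Growing perpetuity: P = D₁ / (r − g) = €1.0700 / (0.116 − 0.038) = €13.72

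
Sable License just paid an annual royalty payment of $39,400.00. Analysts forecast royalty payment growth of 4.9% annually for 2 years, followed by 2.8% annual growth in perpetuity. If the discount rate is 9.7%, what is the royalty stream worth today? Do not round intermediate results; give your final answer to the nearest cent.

$610460.82

D_1 = 41330.60000
D_2 = 43355.79940
Terminal value at year 2: TV = D_2×(1+g_2)/(r−g_2) = 44569.76178/0.069 = 645938.57657
P_0 = D_1/(1+r)^1 + D_2/(1+r)^2 + TV/(1+r)^2
    = 37676.02552 + 36027.48475 + 536757.30908 = 610460.81936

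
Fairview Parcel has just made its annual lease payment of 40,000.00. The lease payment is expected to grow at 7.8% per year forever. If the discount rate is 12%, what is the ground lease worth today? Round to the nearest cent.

1026666.67

D₁ = D₀ × (1 + g) = 40,000.00 × 1.078 = 43,120.0000
Growing perpetuity: P = D₁ / (r − g) = 43,120.0000 / (0.12 − 0.078) = 1,026,666.67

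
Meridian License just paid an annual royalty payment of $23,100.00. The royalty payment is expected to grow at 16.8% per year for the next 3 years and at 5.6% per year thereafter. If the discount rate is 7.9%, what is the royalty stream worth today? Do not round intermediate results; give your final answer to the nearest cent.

$1426652.54

D_1 = 26980.80000
D_2 = 31513.57440
D_3 = 36807.85490
Terminal value at year 3: TV = D_3×(1+g_2)/(r−g_2) = 38869.09477/0.023 = 1689960.64233
P_0 = D_1/(1+r)^1 + D_2/(1+r)^2 + D_3/(1+r)^3 + TV/(1+r)^3
    = 25005.37535 + 27067.91326 + 29300.57710 + 1345278.67012 = 1426652.53582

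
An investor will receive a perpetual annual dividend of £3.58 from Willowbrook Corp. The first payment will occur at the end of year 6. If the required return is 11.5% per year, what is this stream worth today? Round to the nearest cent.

Value at end of year 5: C / r = £3.58 / 0.115 = £31.1304
Discount to today: PV = £31.1304 / (1 + 0.115)^5 = £31.1304 / 1.723353 = £18.06

£18.06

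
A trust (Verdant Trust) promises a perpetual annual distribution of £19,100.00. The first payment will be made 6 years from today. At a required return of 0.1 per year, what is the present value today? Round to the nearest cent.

Value at end of year 5: C / r = £19,100.00 / 0.1 = £191,000.0000
Discount to today: PV = £191,000.0000 / (1 + 0.1)^5 = £191,000.0000 / 1.610510 = £118,595.97

£118595.97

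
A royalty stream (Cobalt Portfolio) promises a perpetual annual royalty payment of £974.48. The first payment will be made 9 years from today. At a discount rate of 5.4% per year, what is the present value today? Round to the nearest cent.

Value at end of year 8: C / r = £974.48 / 0.054 = £18,045.9259
Discount to today: PV = £18,045.9259 / (1 + 0.054)^8 = £18,045.9259 / 1.523088 = £11,848.25

£11848.25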